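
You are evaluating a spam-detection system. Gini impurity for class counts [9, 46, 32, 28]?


Probabilities: [9/115, 46/115, 32/115, 28/115] ≈ [0.0783, 0.4, 0.2783, 0.2435]
Σpᵢ² = (81 + 2116 + 1024 + 784)/115² = 4005/13225
Gini = 1 - Σpᵢ² = 1 - 4005/13225 = 0.6972

0.6972


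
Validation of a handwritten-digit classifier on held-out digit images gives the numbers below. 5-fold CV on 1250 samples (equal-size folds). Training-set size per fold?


Fold size = 1250/5 = 250
Training per fold = 1250 - 250 = 1000

1000


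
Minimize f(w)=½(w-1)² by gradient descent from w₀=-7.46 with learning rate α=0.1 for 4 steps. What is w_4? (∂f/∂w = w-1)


step 1: grad = -7.46-1 = -8.46; w = -7.46 - 0.1·(-8.46) = -6.614
step 2: grad = -6.614-1 = -7.614; w = -6.614 - 0.1·(-7.614) = -5.8526
step 3: grad = -5.8526-1 = -6.8526; w = -5.8526 - 0.1·(-6.8526) = -5.16734
step 4: grad = -5.16734-1 = -6.16734; w = -5.16734 - 0.1·(-6.16734) = -4.550606

-4.550606


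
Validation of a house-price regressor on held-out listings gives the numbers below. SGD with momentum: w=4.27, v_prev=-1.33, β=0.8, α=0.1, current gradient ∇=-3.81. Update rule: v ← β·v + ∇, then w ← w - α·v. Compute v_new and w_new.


v_new = 0.8·-1.33 - 3.81 = -1.064 - 3.81 = -4.874
w_new = 4.27 - 0.1·-4.874 = 4.27 + 0.4874 = 4.7574

v_new=-4.874, w_new=4.7574


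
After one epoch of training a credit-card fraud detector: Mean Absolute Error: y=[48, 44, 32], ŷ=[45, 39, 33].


Absolute errors: |48-45|=3, |44-39|=5, |32-33|=1
Sum = 9
MAE = 9/3 = 3

3


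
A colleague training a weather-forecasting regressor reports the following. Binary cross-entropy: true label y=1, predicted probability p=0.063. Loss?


BCE = -[y·ln(p) + (1-y)·ln(1-p)]
= -1·ln(0.063) - 0
= -ln(0.063) = 2.7646

2.7646


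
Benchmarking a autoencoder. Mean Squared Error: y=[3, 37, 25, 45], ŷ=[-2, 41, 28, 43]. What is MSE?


Squared errors: (3+ 2)²=25, (37-41)²=16, (25-28)²=9, (45-43)²=4
Sum = 54
MSE = 54/4 = 27/2

27/2


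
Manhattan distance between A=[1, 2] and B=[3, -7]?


d = |1-3| + |2+ 7|
  = 2 + 9
  = 11

11


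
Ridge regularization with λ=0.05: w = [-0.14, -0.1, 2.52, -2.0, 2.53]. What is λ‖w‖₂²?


‖w‖₂² = (-0.14)² + (-0.1)² + (2.52)² + (-2.0)² + (2.53)²
     = 0.0196 + 0.01 + 6.3504 + 4 + 6.4009
     = 16.7809
λ·‖w‖₂² = 0.05·16.7809 = 0.839045

0.839045


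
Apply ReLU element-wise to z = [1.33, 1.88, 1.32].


ReLU(1.33) = max(0, 1.33) = 1.33
ReLU(1.88) = max(0, 1.88) = 1.88
ReLU(1.32) = max(0, 1.32) = 1.32
result = [1.33, 1.88, 1.32]

[1.33, 1.88, 1.32]


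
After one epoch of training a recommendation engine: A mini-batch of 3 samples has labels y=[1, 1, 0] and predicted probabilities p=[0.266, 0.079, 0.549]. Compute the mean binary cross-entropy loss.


L[0] = -ln(0.266) = 1.3243
L[1] = -ln(0.079) = 2.5383
L[2] = -ln(1-0.549) = -ln(0.451) = 0.7963
mean = (1.3243 + 2.5383 + 0.7963)/3 = 1.553

1.553


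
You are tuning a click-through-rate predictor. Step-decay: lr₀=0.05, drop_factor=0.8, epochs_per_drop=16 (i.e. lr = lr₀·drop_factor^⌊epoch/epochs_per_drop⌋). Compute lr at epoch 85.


n_drops = ⌊85/16⌋ = 5
lr = 0.05·0.8^5 = 0.05·0.32768 = 0.016384

0.016384


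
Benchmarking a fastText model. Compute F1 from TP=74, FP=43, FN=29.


Precision = 74/117 = 0.6325
Recall = 74/103 = 0.7184
F1 = 2·P·R/(P+R) = 2·TP/(2·TP+FP+FN) = 148/(148+43+29) = 148/220 = 0.6727

0.6727


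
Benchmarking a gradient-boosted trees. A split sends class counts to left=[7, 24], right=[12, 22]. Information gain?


Parent = [19, 46], H_parent = 0.8717
H_left = 0.7706 (n=31), H_right = 0.9367 (n=34)
H_children = (31/65)·0.7706 + (34/65)·0.9367 = 0.8575
IG = 0.8717 - 0.8575 = 0.0142

0.0142


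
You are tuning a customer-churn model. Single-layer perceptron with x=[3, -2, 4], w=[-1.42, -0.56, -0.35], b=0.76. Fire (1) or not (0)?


z = (3)·(-1.42) + (-2)·(-0.56) + (4)·(-0.35) + 0.76
  = -3.78
step(z) = 0 (z<0)

0


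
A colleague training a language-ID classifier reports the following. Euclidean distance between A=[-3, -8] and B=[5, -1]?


d = √((-3-5)² + (-8+ 1)²)
  = √(64 + 49)
  = √113 = 10.6301

10.6301


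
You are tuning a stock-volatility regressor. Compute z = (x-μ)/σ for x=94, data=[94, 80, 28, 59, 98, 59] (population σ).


μ = 69.6667, σ = 24.0324
z = (94 - 69.6667)/24.0324 = 1.0125

1.0125


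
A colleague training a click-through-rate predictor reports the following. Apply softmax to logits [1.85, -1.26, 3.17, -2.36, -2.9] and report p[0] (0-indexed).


Exponentials: e^1.85=6.3598, e^-1.26=0.2837, e^3.17=23.8075, e^-2.36=0.0944, e^-2.9=0.055
Sum = 30.6004
Softmax = [0.2078, 0.0093, 0.778, 0.0031, 0.0018]
p[0] = 6.3598/30.6004 = 0.2078

0.2078


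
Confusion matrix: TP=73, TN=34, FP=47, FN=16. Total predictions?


Total = TP + TN + FP + FN
= 73 + 34 + 47 + 16
= 170
(Predicted positive: 120, predicted negative: 50)

170


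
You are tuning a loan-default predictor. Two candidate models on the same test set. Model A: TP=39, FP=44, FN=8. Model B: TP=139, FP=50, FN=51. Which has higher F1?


Model A: P=39/83=0.4699, R=39/47=0.8298, F1=2PR/(P+R)=2TP/(2TP+FP+FN)=78/130=0.6
Model B: P=139/189=0.7354, R=139/190=0.7316, F1=2PR/(P+R)=2TP/(2TP+FP+FN)=278/379=0.7335
0.6 < 0.7335 → Model B

Model B


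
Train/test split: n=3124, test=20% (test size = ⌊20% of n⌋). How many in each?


Test = ⌊3124·20/100⌋ = 624
Train = 3124 - 624 = 2500

Train: 2500, Test: 624


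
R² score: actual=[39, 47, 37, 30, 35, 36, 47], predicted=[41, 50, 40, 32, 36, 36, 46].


ȳ = 38.7143
SS_res = Σ(y-ŷ)² = 28
SS_tot = Σ(y-ȳ)² = 237.43
R² = 1 - SS_res/SS_tot = 1 - 0.1179 = 0.8821

0.8821


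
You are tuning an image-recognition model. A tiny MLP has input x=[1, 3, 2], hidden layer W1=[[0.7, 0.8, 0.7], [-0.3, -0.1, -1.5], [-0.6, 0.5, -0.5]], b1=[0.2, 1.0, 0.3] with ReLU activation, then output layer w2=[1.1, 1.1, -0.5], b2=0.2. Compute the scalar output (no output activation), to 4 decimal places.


z1[0] = (0.7)·(1) + (0.8)·(3) + (0.7)·(2) + 0.2 = 4.7
z1[1] = (-0.3)·(1) + (-0.1)·(3) + (-1.5)·(2) + 1.0 = -2.6
z1[2] = (-0.6)·(1) + (0.5)·(3) + (-0.5)·(2) + 0.3 = 0.2
h = ReLU(z1) = [4.7, 0.0, 0.2]
output = (1.1)·(4.7) + (1.1)·(0.0) + (-0.5)·(0.2) + 0.2 = 5.27

5.27


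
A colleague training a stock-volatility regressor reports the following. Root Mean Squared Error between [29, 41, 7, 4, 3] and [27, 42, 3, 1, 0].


MSE = 39/5 = 7.8
RMSE = √(39/5) = 2.7928

2.7928


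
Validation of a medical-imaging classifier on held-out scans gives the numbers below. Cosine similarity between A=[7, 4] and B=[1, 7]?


A·B = 7·1 + 4·7 = 35
‖A‖ = √65 = 8.0623, ‖B‖ = √50 = 7.0711
cos = 35/(√65·√50) = 35/√3250 = 0.6139

0.6139


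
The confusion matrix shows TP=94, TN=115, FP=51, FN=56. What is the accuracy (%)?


Accuracy = (TP+TN)/(TP+TN+FP+FN)
= (94+115)/(316)
= 209/316 = 66.14%

66.14%


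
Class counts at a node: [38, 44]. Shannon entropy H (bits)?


Probabilities: [38/82, 44/82] ≈ [0.4634, 0.5366]
H = -((38/82)·log₂(38/82) + (44/82)·log₂(44/82))
  = 0.9961 bits

0.9961 bits


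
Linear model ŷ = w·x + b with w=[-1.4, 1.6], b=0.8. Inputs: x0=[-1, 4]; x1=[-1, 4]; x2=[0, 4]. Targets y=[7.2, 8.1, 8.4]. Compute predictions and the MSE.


ŷ0 = (-1.4)·(-1) + (1.6)·(4) + 0.8 = 8.6
ŷ1 = (-1.4)·(-1) + (1.6)·(4) + 0.8 = 8.6
ŷ2 = (-1.4)·(0) + (1.6)·(4) + 0.8 = 7.2
errors² = [1.96, 0.25, 1.44]
MSE = 3.6500/3 = 1.2167

1.2167


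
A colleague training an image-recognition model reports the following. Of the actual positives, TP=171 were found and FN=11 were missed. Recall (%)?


Recall = TP/(TP+FN)
= 171/(171+11)
= 171/182 = 93.96%

93.96%


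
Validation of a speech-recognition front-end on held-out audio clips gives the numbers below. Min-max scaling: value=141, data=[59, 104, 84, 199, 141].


min=59, max=199
(141-59)/(199-59) = 82/140 = 0.5857

0.5857


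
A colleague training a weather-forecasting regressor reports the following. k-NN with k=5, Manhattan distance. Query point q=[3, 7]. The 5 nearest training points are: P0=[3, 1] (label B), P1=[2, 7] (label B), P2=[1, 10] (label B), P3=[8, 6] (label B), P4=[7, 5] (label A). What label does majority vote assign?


d(q,P0) = 6  (label B)
d(q,P1) = 1  (label B)
d(q,P2) = 5  (label B)
d(q,P3) = 6  (label B)
d(q,P4) = 6  (label A)
Votes: A=1, B=4
Majority → B

B


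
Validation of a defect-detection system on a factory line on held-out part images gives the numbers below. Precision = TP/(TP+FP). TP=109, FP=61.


Precision = TP/(TP+FP)
= 109/(109+61)
= 109/170 = 64.12%

64.12%


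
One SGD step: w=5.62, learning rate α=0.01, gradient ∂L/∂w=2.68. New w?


w_new = w - α·∇
= 5.62 - 0.01·2.68
= 5.62 - 0.0268
= 5.5932

5.5932


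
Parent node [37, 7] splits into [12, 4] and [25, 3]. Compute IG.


Parent = [37, 7], H_parent = 0.6321
H_left = 0.8113 (n=16), H_right = 0.4912 (n=28)
H_children = (16/44)·0.8113 + (28/44)·0.4912 = 0.6076
IG = 0.6321 - 0.6076 = 0.0245

0.0245


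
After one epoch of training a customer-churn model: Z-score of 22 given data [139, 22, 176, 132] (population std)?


μ = 117.25, σ = 57.4777
z = (22 - 117.25)/57.4777 = -1.6572

-1.6572


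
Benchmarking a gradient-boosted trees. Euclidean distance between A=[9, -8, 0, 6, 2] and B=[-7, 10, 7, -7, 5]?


d = √((9+ 7)² + (-8-10)² + (0-7)² + (6+ 7)² + (2-5)²)
  = √(256 + 324 + 49 + 169 + 9)
  = √807 = 28.4077

28.4077


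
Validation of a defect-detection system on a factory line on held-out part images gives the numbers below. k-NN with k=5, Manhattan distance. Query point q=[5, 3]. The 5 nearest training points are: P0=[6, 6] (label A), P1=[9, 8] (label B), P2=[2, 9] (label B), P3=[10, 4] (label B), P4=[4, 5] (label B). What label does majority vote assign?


d(q,P0) = 4  (label A)
d(q,P1) = 9  (label B)
d(q,P2) = 9  (label B)
d(q,P3) = 6  (label B)
d(q,P4) = 3  (label B)
Votes: A=1, B=4
Majority → B

B


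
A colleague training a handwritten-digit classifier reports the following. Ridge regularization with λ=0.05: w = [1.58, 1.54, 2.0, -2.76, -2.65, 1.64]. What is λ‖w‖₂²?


‖w‖₂² = (1.58)² + (1.54)² + (2.0)² + (-2.76)² + (-2.65)² + (1.64)²
     = 2.4964 + 2.3716 + 4 + 7.6176 + 7.0225 + 2.6896
     = 26.1977
λ·‖w‖₂² = 0.05·26.1977 = 1.309885

1.309885


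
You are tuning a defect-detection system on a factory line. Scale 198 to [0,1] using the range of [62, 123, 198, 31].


min=31, max=198
(198-31)/(198-31) = 167/167 = 1.0

1.0


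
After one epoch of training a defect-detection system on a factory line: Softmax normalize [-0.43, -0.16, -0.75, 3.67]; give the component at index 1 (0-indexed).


Exponentials: e^-0.43=0.6505, e^-0.16=0.8521, e^-0.75=0.4724, e^3.67=39.2519
Sum = 41.2269
Softmax = [0.0158, 0.0207, 0.0115, 0.9521]
p[1] = 0.8521/41.2269 = 0.0207

0.0207


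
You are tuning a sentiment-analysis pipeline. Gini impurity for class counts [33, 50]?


Probabilities: [33/83, 50/83] ≈ [0.3976, 0.6024]
Σpᵢ² = (1089 + 2500)/83² = 3589/6889
Gini = 1 - Σpᵢ² = 1 - 3589/6889 = 0.479

0.479


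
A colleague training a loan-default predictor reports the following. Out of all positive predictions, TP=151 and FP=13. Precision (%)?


Precision = TP/(TP+FP)
= 151/(151+13)
= 151/164 = 92.07%

92.07%


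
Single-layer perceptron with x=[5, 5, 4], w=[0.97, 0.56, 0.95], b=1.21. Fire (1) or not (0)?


z = (5)·(0.97) + (5)·(0.56) + (4)·(0.95) + 1.21
  = 12.66
step(z) = 1 (z≥0)

1


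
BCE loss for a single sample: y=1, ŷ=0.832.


BCE = -[y·ln(p) + (1-y)·ln(1-p)]
= -1·ln(0.832) - 0
= -ln(0.832) = 0.1839

0.1839


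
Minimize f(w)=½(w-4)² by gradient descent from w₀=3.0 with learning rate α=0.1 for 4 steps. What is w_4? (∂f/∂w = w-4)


step 1: grad = 3-4 = -1; w = 3 - 0.1·(-1) = 3.1
step 2: grad = 3.1-4 = -0.9; w = 3.1 - 0.1·(-0.9) = 3.19
step 3: grad = 3.19-4 = -0.81; w = 3.19 - 0.1·(-0.81) = 3.271
step 4: grad = 3.271-4 = -0.729; w = 3.271 - 0.1·(-0.729) = 3.3439

3.3439


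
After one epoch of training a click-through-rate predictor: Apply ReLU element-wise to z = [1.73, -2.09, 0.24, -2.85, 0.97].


ReLU(1.73) = max(0, 1.73) = 1.73
ReLU(-2.09) = max(0, -2.09) = 0.0
ReLU(0.24) = max(0, 0.24) = 0.24
ReLU(-2.85) = max(0, -2.85) = 0.0
ReLU(0.97) = max(0, 0.97) = 0.97
result = [1.73, 0.0, 0.24, 0.0, 0.97]

[1.73, 0.0, 0.24, 0.0, 0.97]


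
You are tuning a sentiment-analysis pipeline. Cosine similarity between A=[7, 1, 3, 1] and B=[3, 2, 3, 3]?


A·B = 7·3 + 1·2 + 3·3 + 1·3 = 35
‖A‖ = √60 = 7.746, ‖B‖ = √31 = 5.5678
cos = 35/(√60·√31) = 35/√1860 = 0.8115

0.8115


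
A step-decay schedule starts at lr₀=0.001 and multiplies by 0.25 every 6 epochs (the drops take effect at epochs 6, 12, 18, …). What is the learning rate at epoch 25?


n_drops = ⌊25/6⌋ = 4
lr = 0.001·0.25^4 = 0.001·0.00390625 = 0.00000390625

0.00000390625


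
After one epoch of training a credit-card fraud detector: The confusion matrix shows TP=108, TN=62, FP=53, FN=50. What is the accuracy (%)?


Accuracy = (TP+TN)/(TP+TN+FP+FN)
= (108+62)/(273)
= 170/273 = 62.27%

62.27%


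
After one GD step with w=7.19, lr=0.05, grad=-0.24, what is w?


w_new = w - α·∇
= 7.19 - 0.05·-0.24
= 7.19 + 0.012
= 7.202

7.202


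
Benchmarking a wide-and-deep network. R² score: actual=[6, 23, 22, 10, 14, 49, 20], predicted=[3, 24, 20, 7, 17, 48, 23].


ȳ = 20.5714
SS_res = Σ(y-ŷ)² = 42
SS_tot = Σ(y-ȳ)² = 1183.71
R² = 1 - SS_res/SS_tot = 1 - 0.0355 = 0.9645

0.9645


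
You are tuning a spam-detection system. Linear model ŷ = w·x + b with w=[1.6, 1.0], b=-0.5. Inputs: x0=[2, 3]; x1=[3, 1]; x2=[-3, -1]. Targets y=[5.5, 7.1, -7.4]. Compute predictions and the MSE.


ŷ0 = (1.6)·(2) + (1.0)·(3) - 0.5 = 5.7
ŷ1 = (1.6)·(3) + (1.0)·(1) - 0.5 = 5.3
ŷ2 = (1.6)·(-3) + (1.0)·(-1) - 0.5 = -6.3
errors² = [0.04, 3.24, 1.21]
MSE = 4.4900/3 = 1.4967

1.4967


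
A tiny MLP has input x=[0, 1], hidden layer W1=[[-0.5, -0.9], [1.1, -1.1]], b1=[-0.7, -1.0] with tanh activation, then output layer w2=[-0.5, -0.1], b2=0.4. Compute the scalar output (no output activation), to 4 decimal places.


z1[0] = (-0.5)·(0) + (-0.9)·(1) - 0.7 = -1.6
z1[1] = (1.1)·(0) + (-1.1)·(1) - 1.0 = -2.1
h = tanh(z1) = [-0.9217, -0.9705]
output = (-0.5)·(-0.9217) + (-0.1)·(-0.9705) + 0.4 = 0.9579

0.9579


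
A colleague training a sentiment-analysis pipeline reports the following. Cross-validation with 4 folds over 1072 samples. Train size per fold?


Fold size = 1072/4 = 268
Training per fold = 1072 - 268 = 804

804


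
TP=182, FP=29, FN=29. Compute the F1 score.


Precision = 182/211 = 0.8626
Recall = 182/211 = 0.8626
F1 = 2·P·R/(P+R) = 2·TP/(2·TP+FP+FN) = 364/(364+29+29) = 364/422 = 0.8626

0.8626


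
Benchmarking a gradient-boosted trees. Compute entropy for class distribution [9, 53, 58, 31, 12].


Probabilities: [9/163, 53/163, 58/163, 31/163, 12/163] ≈ [0.0552, 0.3252, 0.3558, 0.1902, 0.0736]
H = -((9/163)·log₂(9/163) + (53/163)·log₂(53/163) + (58/163)·log₂(58/163) + (31/163)·log₂(31/163) + (12/163)·log₂(12/163))
  = 2.0207 bits

2.0207 bits


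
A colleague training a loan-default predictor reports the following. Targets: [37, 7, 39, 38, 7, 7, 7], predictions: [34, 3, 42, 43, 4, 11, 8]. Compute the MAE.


Absolute errors: |37-34|=3, |7-3|=4, |39-42|=3, |38-43|=5, |7-4|=3, |7-11|=4, |7-8|=1
Sum = 23
MAE = 23/7 = 23/7

23/7


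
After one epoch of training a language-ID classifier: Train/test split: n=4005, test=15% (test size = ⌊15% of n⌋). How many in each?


Test = ⌊4005·15/100⌋ = 600
Train = 4005 - 600 = 3405

Train: 3405, Test: 600


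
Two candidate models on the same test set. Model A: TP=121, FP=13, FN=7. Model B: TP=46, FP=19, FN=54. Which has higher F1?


Model A: P=121/134=0.903, R=121/128=0.9453, F1=2PR/(P+R)=2TP/(2TP+FP+FN)=242/262=0.9237
Model B: P=46/65=0.7077, R=46/100=0.46, F1=2PR/(P+R)=2TP/(2TP+FP+FN)=92/165=0.5576
0.9237 > 0.5576 → Model A

Model A


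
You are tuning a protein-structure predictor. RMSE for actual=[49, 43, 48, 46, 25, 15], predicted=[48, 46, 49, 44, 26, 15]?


MSE = 16/6 = 2.6667
RMSE = √(16/6) = 1.633

1.633


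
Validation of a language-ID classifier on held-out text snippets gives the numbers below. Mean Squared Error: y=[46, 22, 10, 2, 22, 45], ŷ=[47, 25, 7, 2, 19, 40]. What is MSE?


Squared errors: (46-47)²=1, (22-25)²=9, (10-7)²=9, (2-2)²=0, (22-19)²=9, (45-40)²=25
Sum = 53
MSE = 53/6 = 53/6

53/6


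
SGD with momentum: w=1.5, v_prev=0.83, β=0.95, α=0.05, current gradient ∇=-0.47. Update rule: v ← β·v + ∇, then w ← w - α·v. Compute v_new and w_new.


v_new = 0.95·0.83 - 0.47 = 0.7885 - 0.47 = 0.3185
w_new = 1.5 - 0.05·0.3185 = 1.5 - 0.015925 = 1.484075

v_new=0.3185, w_new=1.484075


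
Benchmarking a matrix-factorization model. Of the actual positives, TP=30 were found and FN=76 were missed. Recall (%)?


Recall = TP/(TP+FN)
= 30/(30+76)
= 30/106 = 28.3%

28.3%


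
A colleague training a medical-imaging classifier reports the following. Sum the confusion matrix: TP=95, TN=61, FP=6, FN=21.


Total = TP + TN + FP + FN
= 95 + 61 + 6 + 21
= 183
(Predicted positive: 101, predicted negative: 82)

183


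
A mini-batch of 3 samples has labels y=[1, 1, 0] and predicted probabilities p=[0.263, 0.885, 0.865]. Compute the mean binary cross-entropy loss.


L[0] = -ln(0.263) = 1.3356
L[1] = -ln(0.885) = 0.1222
L[2] = -ln(1-0.865) = -ln(0.135) = 2.0025
mean = (1.3356 + 0.1222 + 2.0025)/3 = 1.1534

1.1534


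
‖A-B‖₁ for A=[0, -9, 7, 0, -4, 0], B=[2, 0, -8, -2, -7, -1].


d = |0-2| + |-9-0| + |7+ 8| + |0+ 2| + |-4+ 7| + |0+ 1|
  = 2 + 9 + 15 + 2 + 3 + 1
  = 32

32


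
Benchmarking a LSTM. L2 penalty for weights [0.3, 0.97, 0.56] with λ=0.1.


‖w‖₂² = (0.3)² + (0.97)² + (0.56)²
     = 0.09 + 0.9409 + 0.3136
     = 1.3445
λ·‖w‖₂² = 0.1·1.3445 = 0.13445

0.13445


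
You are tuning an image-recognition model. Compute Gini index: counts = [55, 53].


Probabilities: [55/108, 53/108] ≈ [0.5093, 0.4907]
Σpᵢ² = (3025 + 2809)/108² = 5834/11664
Gini = 1 - Σpᵢ² = 1 - 5834/11664 = 0.4998

0.4998


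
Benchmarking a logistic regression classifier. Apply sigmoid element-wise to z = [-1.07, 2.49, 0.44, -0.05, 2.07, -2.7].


σ(-1.07) = 1/(1+e^1.07) = 0.2554
σ(2.49) = 1/(1+e^-2.49) = 0.9234
σ(0.44) = 1/(1+e^-0.44) = 0.6083
σ(-0.05) = 1/(1+e^0.05) = 0.4875
σ(2.07) = 1/(1+e^-2.07) = 0.888
σ(-2.7) = 1/(1+e^2.7) = 0.063
result = [0.2554, 0.9234, 0.6083, 0.4875, 0.888, 0.063]

[0.2554, 0.9234, 0.6083, 0.4875, 0.888, 0.063]


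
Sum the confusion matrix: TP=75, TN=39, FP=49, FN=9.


Total = TP + TN + FP + FN
= 75 + 39 + 49 + 9
= 172
(Predicted positive: 124, predicted negative: 48)

172


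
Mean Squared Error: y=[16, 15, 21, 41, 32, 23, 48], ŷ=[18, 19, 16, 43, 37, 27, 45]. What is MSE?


Squared errors: (16-18)²=4, (15-19)²=16, (21-16)²=25, (41-43)²=4, (32-37)²=25, (23-27)²=16, (48-45)²=9
Sum = 99
MSE = 99/7 = 99/7

99/7


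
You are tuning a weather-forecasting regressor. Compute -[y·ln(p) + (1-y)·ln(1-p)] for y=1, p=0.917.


BCE = -[y·ln(p) + (1-y)·ln(1-p)]
= -1·ln(0.917) - 0
= -ln(0.917) = 0.0866

0.0866


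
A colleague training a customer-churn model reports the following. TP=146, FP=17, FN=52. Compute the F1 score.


Precision = 146/163 = 0.8957
Recall = 146/198 = 0.7374
F1 = 2·P·R/(P+R) = 2·TP/(2·TP+FP+FN) = 292/(292+17+52) = 292/361 = 0.8089

0.8089


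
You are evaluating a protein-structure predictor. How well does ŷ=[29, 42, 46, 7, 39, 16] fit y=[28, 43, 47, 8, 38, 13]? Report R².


ȳ = 29.5
SS_res = Σ(y-ŷ)² = 14
SS_tot = Σ(y-ȳ)² = 1297.5
R² = 1 - SS_res/SS_tot = 1 - 0.0108 = 0.9892

0.9892


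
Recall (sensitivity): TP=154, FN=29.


Recall = TP/(TP+FN)
= 154/(154+29)
= 154/183 = 84.15%

84.15%


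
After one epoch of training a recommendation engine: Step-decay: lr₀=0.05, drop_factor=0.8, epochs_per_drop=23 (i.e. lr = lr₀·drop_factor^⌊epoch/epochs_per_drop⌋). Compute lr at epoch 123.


n_drops = ⌊123/23⌋ = 5
lr = 0.05·0.8^5 = 0.05·0.32768 = 0.016384

0.016384


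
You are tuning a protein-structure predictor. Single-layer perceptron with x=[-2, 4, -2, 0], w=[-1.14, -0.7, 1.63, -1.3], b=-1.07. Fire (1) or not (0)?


z = (-2)·(-1.14) + (4)·(-0.7) + (-2)·(1.63) + (0)·(-1.3) - 1.07
  = -4.85
step(z) = 0 (z<0)

0


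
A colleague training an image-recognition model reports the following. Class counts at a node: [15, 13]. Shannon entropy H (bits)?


Probabilities: [15/28, 13/28] ≈ [0.5357, 0.4643]
H = -((15/28)·log₂(15/28) + (13/28)·log₂(13/28))
  = 0.9963 bits

0.9963 bits


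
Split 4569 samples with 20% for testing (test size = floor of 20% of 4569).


Test = ⌊4569·20/100⌋ = 913
Train = 4569 - 913 = 3656

Train: 3656, Test: 913


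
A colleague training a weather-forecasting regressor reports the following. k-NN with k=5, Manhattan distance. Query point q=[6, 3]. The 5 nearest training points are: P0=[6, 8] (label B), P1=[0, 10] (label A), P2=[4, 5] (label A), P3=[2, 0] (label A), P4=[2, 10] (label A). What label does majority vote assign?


d(q,P0) = 5  (label B)
d(q,P1) = 13  (label A)
d(q,P2) = 4  (label A)
d(q,P3) = 7  (label A)
d(q,P4) = 11  (label A)
Votes: A=4, B=1
Majority → A

A


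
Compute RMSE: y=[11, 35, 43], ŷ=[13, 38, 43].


MSE = 13/3 = 4.3333
RMSE = √(13/3) = 2.0817

2.0817


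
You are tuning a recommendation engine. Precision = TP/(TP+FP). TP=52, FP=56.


Precision = TP/(TP+FP)
= 52/(52+56)
= 52/108 = 48.15%

48.15%


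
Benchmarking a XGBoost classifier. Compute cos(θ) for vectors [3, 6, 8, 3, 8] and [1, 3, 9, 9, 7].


A·B = 3·1 + 6·3 + 8·9 + 3·9 + 8·7 = 176
‖A‖ = √182 = 13.4907, ‖B‖ = √221 = 14.8661
cos = 176/(√182·√221) = 176/√40222 = 0.8776

0.8776


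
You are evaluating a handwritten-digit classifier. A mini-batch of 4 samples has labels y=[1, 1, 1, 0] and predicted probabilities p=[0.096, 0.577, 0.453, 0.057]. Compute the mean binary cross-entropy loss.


L[0] = -ln(0.096) = 2.3434
L[1] = -ln(0.577) = 0.5499
L[2] = -ln(0.453) = 0.7919
L[3] = -ln(1-0.057) = -ln(0.943) = 0.0587
mean = (2.3434 + 0.5499 + 0.7919 + 0.0587)/4 = 0.936

0.936


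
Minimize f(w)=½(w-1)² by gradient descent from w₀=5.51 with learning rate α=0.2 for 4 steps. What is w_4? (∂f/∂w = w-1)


step 1: grad = 5.51-1 = 4.51; w = 5.51 - 0.2·(4.51) = 4.608
step 2: grad = 4.608-1 = 3.608; w = 4.608 - 0.2·(3.608) = 3.8864
step 3: grad = 3.8864-1 = 2.8864; w = 3.8864 - 0.2·(2.8864) = 3.30912
step 4: grad = 3.30912-1 = 2.30912; w = 3.30912 - 0.2·(2.30912) = 2.847296

2.847296


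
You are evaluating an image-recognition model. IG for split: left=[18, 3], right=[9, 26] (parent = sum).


Parent = [27, 29], H_parent = 0.9991
H_left = 0.5917 (n=21), H_right = 0.8224 (n=35)
H_children = (21/56)·0.5917 + (35/56)·0.8224 = 0.7359
IG = 0.9991 - 0.7359 = 0.2632

0.2632


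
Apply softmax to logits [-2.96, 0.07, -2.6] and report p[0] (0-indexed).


Exponentials: e^-2.96=0.0518, e^0.07=1.0725, e^-2.6=0.0743
Sum = 1.1986
Softmax = [0.0432, 0.8948, 0.062]
p[0] = 0.0518/1.1986 = 0.0432

0.0432


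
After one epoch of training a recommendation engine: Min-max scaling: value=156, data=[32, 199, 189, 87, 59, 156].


min=32, max=199
(156-32)/(199-32) = 124/167 = 0.7425

0.7425


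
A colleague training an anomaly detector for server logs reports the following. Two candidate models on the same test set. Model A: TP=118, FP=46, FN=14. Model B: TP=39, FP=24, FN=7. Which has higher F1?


Model A: P=118/164=0.7195, R=118/132=0.8939, F1=2PR/(P+R)=2TP/(2TP+FP+FN)=236/296=0.7973
Model B: P=39/63=0.619, R=39/46=0.8478, F1=2PR/(P+R)=2TP/(2TP+FP+FN)=78/109=0.7156
0.7973 > 0.7156 → Model A

Model A


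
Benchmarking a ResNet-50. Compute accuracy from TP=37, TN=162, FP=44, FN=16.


Accuracy = (TP+TN)/(TP+TN+FP+FN)
= (37+162)/(259)
= 199/259 = 76.83%

76.83%


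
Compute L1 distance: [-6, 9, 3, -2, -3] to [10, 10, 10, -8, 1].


d = |-6-10| + |9-10| + |3-10| + |-2+ 8| + |-3-1|
  = 16 + 1 + 7 + 6 + 4
  = 34

34


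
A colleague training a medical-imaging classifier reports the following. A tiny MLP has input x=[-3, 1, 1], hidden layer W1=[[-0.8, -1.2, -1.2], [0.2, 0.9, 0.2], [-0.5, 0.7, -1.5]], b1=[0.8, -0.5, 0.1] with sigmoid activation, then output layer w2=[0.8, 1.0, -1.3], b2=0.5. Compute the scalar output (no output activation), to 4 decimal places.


z1[0] = (-0.8)·(-3) + (-1.2)·(1) + (-1.2)·(1) + 0.8 = 0.8
z1[1] = (0.2)·(-3) + (0.9)·(1) + (0.2)·(1) - 0.5 = 0.0
z1[2] = (-0.5)·(-3) + (0.7)·(1) + (-1.5)·(1) + 0.1 = 0.8
h = sigmoid(z1) = [0.69, 0.5, 0.69]
output = (0.8)·(0.69) + (1.0)·(0.5) + (-1.3)·(0.69) + 0.5 = 0.655

0.655


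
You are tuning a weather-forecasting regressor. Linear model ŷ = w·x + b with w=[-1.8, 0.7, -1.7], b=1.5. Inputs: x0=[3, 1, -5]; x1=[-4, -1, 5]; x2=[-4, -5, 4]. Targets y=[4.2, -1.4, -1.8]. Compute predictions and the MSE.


ŷ0 = (-1.8)·(3) + (0.7)·(1) + (-1.7)·(-5) + 1.5 = 5.3
ŷ1 = (-1.8)·(-4) + (0.7)·(-1) + (-1.7)·(5) + 1.5 = -0.5
ŷ2 = (-1.8)·(-4) + (0.7)·(-5) + (-1.7)·(4) + 1.5 = -1.6
errors² = [1.21, 0.81, 0.04]
MSE = 2.0600/3 = 0.6867

0.6867


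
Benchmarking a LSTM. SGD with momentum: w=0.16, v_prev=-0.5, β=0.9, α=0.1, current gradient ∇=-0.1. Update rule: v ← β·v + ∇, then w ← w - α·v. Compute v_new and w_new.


v_new = 0.9·-0.5 - 0.1 = -0.45 - 0.1 = -0.55
w_new = 0.16 - 0.1·-0.55 = 0.16 + 0.055 = 0.215

v_new=-0.55, w_new=0.215


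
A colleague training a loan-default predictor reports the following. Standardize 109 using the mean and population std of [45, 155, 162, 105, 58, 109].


μ = 105.6667, σ = 43.9153
z = (109 - 105.6667)/43.9153 = 0.0759

0.0759


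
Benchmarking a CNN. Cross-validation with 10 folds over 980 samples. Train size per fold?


Fold size = 980/10 = 98
Training per fold = 980 - 98 = 882

882


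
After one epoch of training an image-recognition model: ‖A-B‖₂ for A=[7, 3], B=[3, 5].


d = √((7-3)² + (3-5)²)
  = √(16 + 4)
  = √20 = 4.4721

4.4721


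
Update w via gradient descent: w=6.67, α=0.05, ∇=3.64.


w_new = w - α·∇
= 6.67 - 0.05·3.64
= 6.67 - 0.182
= 6.488

6.488


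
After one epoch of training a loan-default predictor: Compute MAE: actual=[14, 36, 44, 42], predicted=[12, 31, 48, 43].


Absolute errors: |14-12|=2, |36-31|=5, |44-48|=4, |42-43|=1
Sum = 12
MAE = 12/4 = 3

3


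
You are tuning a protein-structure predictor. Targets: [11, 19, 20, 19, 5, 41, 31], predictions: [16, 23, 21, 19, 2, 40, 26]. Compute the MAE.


Absolute errors: |11-16|=5, |19-23|=4, |20-21|=1, |19-19|=0, |5-2|=3, |41-40|=1, |31-26|=5
Sum = 19
MAE = 19/7 = 19/7

19/7


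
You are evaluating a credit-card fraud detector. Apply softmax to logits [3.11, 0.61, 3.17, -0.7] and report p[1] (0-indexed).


Exponentials: e^3.11=22.421, e^0.61=1.8404, e^3.17=23.8075, e^-0.7=0.4966
Sum = 48.5655
Softmax = [0.4617, 0.0379, 0.4902, 0.0102]
p[1] = 1.8404/48.5655 = 0.0379

0.0379


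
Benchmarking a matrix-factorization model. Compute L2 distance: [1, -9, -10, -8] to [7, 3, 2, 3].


d = √((1-7)² + (-9-3)² + (-10-2)² + (-8-3)²)
  = √(36 + 144 + 144 + 121)
  = √445 = 21.095

21.095


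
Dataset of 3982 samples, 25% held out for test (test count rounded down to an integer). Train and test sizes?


Test = ⌊3982·25/100⌋ = 995
Train = 3982 - 995 = 2987

Train: 2987, Test: 995


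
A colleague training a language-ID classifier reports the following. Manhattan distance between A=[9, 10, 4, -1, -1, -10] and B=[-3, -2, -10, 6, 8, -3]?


d = |9+ 3| + |10+ 2| + |4+ 10| + |-1-6| + |-1-8| + |-10+ 3|
  = 12 + 12 + 14 + 7 + 9 + 7
  = 61

61


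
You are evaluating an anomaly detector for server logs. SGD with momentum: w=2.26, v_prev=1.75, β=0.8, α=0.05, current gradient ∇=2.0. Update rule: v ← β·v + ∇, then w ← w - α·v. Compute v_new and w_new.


v_new = 0.8·1.75 + 2.0 = 1.4 + 2.0 = 3.4
w_new = 2.26 - 0.05·3.4 = 2.26 - 0.17 = 2.09

v_new=3.4, w_new=2.09


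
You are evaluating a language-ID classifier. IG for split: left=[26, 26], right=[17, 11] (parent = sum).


Parent = [43, 37], H_parent = 0.9959
H_left = 1 (n=52), H_right = 0.9666 (n=28)
H_children = (52/80)·1 + (28/80)·0.9666 = 0.9883
IG = 0.9959 - 0.9883 = 0.0076

0.0076


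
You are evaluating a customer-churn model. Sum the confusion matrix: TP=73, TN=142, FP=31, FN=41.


Total = TP + TN + FP + FN
= 73 + 142 + 31 + 41
= 287
(Predicted positive: 104, predicted negative: 183)

287


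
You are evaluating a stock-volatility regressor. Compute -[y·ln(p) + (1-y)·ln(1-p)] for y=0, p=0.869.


BCE = -[y·ln(p) + (1-y)·ln(1-p)]
= -0 - 1·ln(1-0.869)
= -ln(0.131) = 2.0326

2.0326


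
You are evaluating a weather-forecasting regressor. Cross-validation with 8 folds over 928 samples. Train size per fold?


Fold size = 928/8 = 116
Training per fold = 928 - 116 = 812

812


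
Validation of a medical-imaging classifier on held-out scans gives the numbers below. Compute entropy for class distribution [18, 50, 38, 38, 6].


Probabilities: [18/150, 50/150, 38/150, 38/150, 6/150] ≈ [0.12, 0.3333, 0.2533, 0.2533, 0.04]
H = -((18/150)·log₂(18/150) + (50/150)·log₂(50/150) + (38/150)·log₂(38/150) + (38/150)·log₂(38/150) + (6/150)·log₂(6/150))
  = 2.0848 bits

2.0848 bits


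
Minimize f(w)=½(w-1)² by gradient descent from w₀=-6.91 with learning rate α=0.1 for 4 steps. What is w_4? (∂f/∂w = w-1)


step 1: grad = -6.91-1 = -7.91; w = -6.91 - 0.1·(-7.91) = -6.119
step 2: grad = -6.119-1 = -7.119; w = -6.119 - 0.1·(-7.119) = -5.4071
step 3: grad = -5.4071-1 = -6.4071; w = -5.4071 - 0.1·(-6.4071) = -4.76639
step 4: grad = -4.76639-1 = -5.76639; w = -4.76639 - 0.1·(-5.76639) = -4.189751

-4.189751


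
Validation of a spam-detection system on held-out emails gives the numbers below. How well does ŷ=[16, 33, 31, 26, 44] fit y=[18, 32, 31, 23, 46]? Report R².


ȳ = 30
SS_res = Σ(y-ŷ)² = 18
SS_tot = Σ(y-ȳ)² = 454
R² = 1 - SS_res/SS_tot = 1 - 0.0396 = 0.9604

0.9604


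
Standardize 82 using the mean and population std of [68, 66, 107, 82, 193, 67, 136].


μ = 102.7143, σ = 43.9731
z = (82 - 102.7143)/43.9731 = -0.4711

-0.4711


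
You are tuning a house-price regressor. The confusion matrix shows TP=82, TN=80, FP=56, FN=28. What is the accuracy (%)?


Accuracy = (TP+TN)/(TP+TN+FP+FN)
= (82+80)/(246)
= 162/246 = 65.85%

65.85%


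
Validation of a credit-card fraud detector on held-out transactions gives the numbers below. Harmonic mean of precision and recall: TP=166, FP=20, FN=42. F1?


Precision = 166/186 = 0.8925
Recall = 166/208 = 0.7981
F1 = 2·P·R/(P+R) = 2·TP/(2·TP+FP+FN) = 332/(332+20+42) = 332/394 = 0.8426

0.8426


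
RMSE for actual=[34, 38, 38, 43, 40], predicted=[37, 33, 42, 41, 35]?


MSE = 79/5 = 15.8
RMSE = √(79/5) = 3.9749

3.9749


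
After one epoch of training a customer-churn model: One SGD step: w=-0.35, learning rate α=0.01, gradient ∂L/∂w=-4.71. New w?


w_new = w - α·∇
= -0.35 - 0.01·-4.71
= -0.35 + 0.0471
= -0.3029

-0.3029


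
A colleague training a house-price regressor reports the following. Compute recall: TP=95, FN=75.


Recall = TP/(TP+FN)
= 95/(95+75)
= 95/170 = 55.88%

55.88%


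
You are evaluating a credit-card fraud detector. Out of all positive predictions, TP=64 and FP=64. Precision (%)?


Precision = TP/(TP+FP)
= 64/(64+64)
= 64/128 = 50.0%

50.0%


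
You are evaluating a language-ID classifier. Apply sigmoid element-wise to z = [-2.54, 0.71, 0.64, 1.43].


σ(-2.54) = 1/(1+e^2.54) = 0.0731
σ(0.71) = 1/(1+e^-0.71) = 0.6704
σ(0.64) = 1/(1+e^-0.64) = 0.6548
σ(1.43) = 1/(1+e^-1.43) = 0.8069
result = [0.0731, 0.6704, 0.6548, 0.8069]

[0.0731, 0.6704, 0.6548, 0.8069]


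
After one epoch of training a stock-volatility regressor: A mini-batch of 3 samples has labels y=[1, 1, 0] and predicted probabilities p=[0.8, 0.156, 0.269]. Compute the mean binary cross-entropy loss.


L[0] = -ln(0.8) = 0.2231
L[1] = -ln(0.156) = 1.8579
L[2] = -ln(1-0.269) = -ln(0.731) = 0.3133
mean = (0.2231 + 1.8579 + 0.3133)/3 = 0.7981

0.7981


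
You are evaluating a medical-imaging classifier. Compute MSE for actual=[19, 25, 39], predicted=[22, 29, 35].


Squared errors: (19-22)²=9, (25-29)²=16, (39-35)²=16
Sum = 41
MSE = 41/3 = 41/3

41/3


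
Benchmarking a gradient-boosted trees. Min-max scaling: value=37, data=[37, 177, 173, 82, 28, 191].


min=28, max=191
(37-28)/(191-28) = 9/163 = 0.0552

0.0552


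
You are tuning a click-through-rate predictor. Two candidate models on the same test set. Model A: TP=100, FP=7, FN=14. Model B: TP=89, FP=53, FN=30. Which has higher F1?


Model A: P=100/107=0.9346, R=100/114=0.8772, F1=2PR/(P+R)=2TP/(2TP+FP+FN)=200/221=0.905
Model B: P=89/142=0.6268, R=89/119=0.7479, F1=2PR/(P+R)=2TP/(2TP+FP+FN)=178/261=0.682
0.905 > 0.682 → Model A

Model A


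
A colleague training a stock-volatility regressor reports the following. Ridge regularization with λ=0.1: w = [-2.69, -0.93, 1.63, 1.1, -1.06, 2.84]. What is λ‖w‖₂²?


‖w‖₂² = (-2.69)² + (-0.93)² + (1.63)² + (1.1)² + (-1.06)² + (2.84)²
     = 7.2361 + 0.8649 + 2.6569 + 1.21 + 1.1236 + 8.0656
     = 21.1571
λ·‖w‖₂² = 0.1·21.1571 = 2.11571

2.11571


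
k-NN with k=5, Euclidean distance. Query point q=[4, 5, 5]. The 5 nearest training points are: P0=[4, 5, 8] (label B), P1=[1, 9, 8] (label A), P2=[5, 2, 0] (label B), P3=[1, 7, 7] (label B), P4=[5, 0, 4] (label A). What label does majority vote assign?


d(q,P0) = 3.0  (label B)
d(q,P1) = 5.831  (label A)
d(q,P2) = 5.9161  (label B)
d(q,P3) = 4.1231  (label B)
d(q,P4) = 5.1962  (label A)
Votes: A=2, B=3
Majority → B

B


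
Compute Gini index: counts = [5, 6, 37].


Probabilities: [5/48, 6/48, 37/48] ≈ [0.1042, 0.125, 0.7708]
Σpᵢ² = (25 + 36 + 1369)/48² = 1430/2304
Gini = 1 - Σpᵢ² = 1 - 1430/2304 = 0.3793

0.3793


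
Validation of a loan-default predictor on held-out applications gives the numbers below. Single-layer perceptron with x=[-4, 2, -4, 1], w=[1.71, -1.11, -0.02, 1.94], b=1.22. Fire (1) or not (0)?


z = (-4)·(1.71) + (2)·(-1.11) + (-4)·(-0.02) + (1)·(1.94) + 1.22
  = -5.82
step(z) = 0 (z<0)

0


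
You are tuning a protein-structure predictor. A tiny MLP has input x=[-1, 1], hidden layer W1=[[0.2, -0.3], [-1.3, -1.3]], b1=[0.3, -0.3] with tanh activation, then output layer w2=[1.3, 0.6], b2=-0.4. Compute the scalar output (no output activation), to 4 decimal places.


z1[0] = (0.2)·(-1) + (-0.3)·(1) + 0.3 = -0.2
z1[1] = (-1.3)·(-1) + (-1.3)·(1) - 0.3 = -0.3
h = tanh(z1) = [-0.1974, -0.2913]
output = (1.3)·(-0.1974) + (0.6)·(-0.2913) - 0.4 = -0.8314

-0.8314


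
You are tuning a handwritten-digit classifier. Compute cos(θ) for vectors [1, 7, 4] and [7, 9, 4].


A·B = 1·7 + 7·9 + 4·4 = 86
‖A‖ = √66 = 8.124, ‖B‖ = √146 = 12.083
cos = 86/(√66·√146) = 86/√9636 = 0.8761

0.8761


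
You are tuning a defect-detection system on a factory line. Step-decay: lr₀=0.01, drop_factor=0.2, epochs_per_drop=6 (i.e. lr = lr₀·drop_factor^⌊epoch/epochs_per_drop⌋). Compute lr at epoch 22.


n_drops = ⌊22/6⌋ = 3
lr = 0.01·0.2^3 = 0.01·0.008 = 0.00008

0.00008


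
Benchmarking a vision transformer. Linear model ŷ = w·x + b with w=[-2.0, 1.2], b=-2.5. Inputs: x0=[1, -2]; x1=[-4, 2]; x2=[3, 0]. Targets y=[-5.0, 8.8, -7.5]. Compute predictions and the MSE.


ŷ0 = (-2.0)·(1) + (1.2)·(-2) - 2.5 = -6.9
ŷ1 = (-2.0)·(-4) + (1.2)·(2) - 2.5 = 7.9
ŷ2 = (-2.0)·(3) + (1.2)·(0) - 2.5 = -8.5
errors² = [3.61, 0.81, 1.0]
MSE = 5.4200/3 = 1.8067

1.8067


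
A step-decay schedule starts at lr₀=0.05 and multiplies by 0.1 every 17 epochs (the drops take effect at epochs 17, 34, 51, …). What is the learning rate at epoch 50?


n_drops = ⌊50/17⌋ = 2
lr = 0.05·0.1^2 = 0.05·0.01 = 0.0005

0.0005


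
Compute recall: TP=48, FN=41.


Recall = TP/(TP+FN)
= 48/(48+41)
= 48/89 = 53.93%

53.93%


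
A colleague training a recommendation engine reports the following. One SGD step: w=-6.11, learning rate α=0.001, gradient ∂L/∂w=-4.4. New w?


w_new = w - α·∇
= -6.11 - 0.001·-4.4
= -6.11 + 0.0044
= -6.1056

-6.1056


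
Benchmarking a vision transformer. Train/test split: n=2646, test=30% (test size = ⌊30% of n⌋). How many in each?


Test = ⌊2646·30/100⌋ = 793
Train = 2646 - 793 = 1853

Train: 1853, Test: 793


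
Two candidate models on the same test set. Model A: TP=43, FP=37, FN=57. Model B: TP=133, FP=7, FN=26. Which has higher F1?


Model A: P=43/80=0.5375, R=43/100=0.43, F1=2PR/(P+R)=2TP/(2TP+FP+FN)=86/180=0.4778
Model B: P=133/140=0.95, R=133/159=0.8365, F1=2PR/(P+R)=2TP/(2TP+FP+FN)=266/299=0.8896
0.4778 < 0.8896 → Model B

Model B


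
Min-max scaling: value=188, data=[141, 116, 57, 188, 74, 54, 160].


min=54, max=188
(188-54)/(188-54) = 134/134 = 1.0

1.0


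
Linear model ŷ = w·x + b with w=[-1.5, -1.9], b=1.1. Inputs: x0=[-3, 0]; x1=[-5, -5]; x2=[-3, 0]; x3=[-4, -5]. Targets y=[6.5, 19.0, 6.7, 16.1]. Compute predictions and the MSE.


ŷ0 = (-1.5)·(-3) + (-1.9)·(0) + 1.1 = 5.6
ŷ1 = (-1.5)·(-5) + (-1.9)·(-5) + 1.1 = 18.1
ŷ2 = (-1.5)·(-3) + (-1.9)·(0) + 1.1 = 5.6
ŷ3 = (-1.5)·(-4) + (-1.9)·(-5) + 1.1 = 16.6
errors² = [0.81, 0.81, 1.21, 0.25]
MSE = 3.0800/4 = 0.77

0.77


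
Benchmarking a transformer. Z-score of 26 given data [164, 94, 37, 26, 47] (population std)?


μ = 73.6, σ = 50.7961
z = (26 - 73.6)/50.7961 = -0.9371

-0.9371


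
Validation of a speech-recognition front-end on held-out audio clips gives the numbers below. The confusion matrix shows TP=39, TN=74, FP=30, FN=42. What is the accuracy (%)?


Accuracy = (TP+TN)/(TP+TN+FP+FN)
= (39+74)/(185)
= 113/185 = 61.08%

61.08%


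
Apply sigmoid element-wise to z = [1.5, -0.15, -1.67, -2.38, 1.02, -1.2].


σ(1.5) = 1/(1+e^-1.5) = 0.8176
σ(-0.15) = 1/(1+e^0.15) = 0.4626
σ(-1.67) = 1/(1+e^1.67) = 0.1584
σ(-2.38) = 1/(1+e^2.38) = 0.0847
σ(1.02) = 1/(1+e^-1.02) = 0.735
σ(-1.2) = 1/(1+e^1.2) = 0.2315
result = [0.8176, 0.4626, 0.1584, 0.0847, 0.735, 0.2315]

[0.8176, 0.4626, 0.1584, 0.0847, 0.735, 0.2315]


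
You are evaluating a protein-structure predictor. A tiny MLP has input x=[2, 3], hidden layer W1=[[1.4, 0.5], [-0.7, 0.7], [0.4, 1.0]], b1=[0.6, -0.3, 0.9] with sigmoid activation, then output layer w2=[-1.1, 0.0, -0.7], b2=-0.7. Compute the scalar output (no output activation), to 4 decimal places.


z1[0] = (1.4)·(2) + (0.5)·(3) + 0.6 = 4.9
z1[1] = (-0.7)·(2) + (0.7)·(3) - 0.3 = 0.4
z1[2] = (0.4)·(2) + (1.0)·(3) + 0.9 = 4.7
h = sigmoid(z1) = [0.9926, 0.5987, 0.991]
output = (-1.1)·(0.9926) + (0.0)·(0.5987) + (-0.7)·(0.991) - 0.7 = -2.4856

-2.4856


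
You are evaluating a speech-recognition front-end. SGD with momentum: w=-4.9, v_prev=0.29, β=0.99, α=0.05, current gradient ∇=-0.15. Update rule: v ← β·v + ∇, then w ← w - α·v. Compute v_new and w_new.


v_new = 0.99·0.29 - 0.15 = 0.2871 - 0.15 = 0.1371
w_new = -4.9 - 0.05·0.1371 = -4.9 - 0.006855 = -4.906855

v_new=0.1371, w_new=-4.906855


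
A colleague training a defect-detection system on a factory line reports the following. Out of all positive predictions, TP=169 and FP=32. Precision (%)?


Precision = TP/(TP+FP)
= 169/(169+32)
= 169/201 = 84.08%

84.08%
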